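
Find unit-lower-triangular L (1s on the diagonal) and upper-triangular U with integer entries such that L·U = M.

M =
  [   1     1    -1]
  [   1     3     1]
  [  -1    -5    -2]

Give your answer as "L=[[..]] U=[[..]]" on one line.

L=[[1,0,0],[1,1,0],[-1,-2,1]] U=[[1,1,-1],[0,2,2],[0,0,1]]

  r1 -= 1·r0 → [0,2,2]
  r2 -= -1·r0 → [0,-4,-3]
  r2 -= -2·r1 → [0,0,1]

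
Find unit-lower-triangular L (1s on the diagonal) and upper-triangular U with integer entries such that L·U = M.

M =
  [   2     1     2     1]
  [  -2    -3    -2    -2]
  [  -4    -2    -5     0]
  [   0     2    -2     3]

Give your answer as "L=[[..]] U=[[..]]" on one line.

  row1 -= -1·row0 → [0,-2,0,-1]
  row2 -= -2·row0 → [0,0,-1,2]
  row3 -= 0·row0 → [0,2,-2,3]
  row2 -= 0·row1 → [0,0,-1,2]
  row3 -= -1·row1 → [0,0,-2,2]
  row3 -= 2·row2 → [0,0,0,-2]

L=[[1,0,0,0],[-1,1,0,0],[-2,0,1,0],[0,-1,2,1]] U=[[2,1,2,1],[0,-2,0,-1],[0,0,-1,2],[0,0,0,-2]]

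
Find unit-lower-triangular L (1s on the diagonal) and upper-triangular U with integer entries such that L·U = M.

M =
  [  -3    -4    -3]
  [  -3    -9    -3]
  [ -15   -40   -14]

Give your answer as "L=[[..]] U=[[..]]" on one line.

L=[[1,0,0],[1,1,0],[5,4,1]] U=[[-3,-4,-3],[0,-5,0],[0,0,1]]

  row1 -= 1·row0 → [0,-5,0]
  row2 -= 5·row0 → [0,-20,1]
  row2 -= 4·row1 → [0,0,1]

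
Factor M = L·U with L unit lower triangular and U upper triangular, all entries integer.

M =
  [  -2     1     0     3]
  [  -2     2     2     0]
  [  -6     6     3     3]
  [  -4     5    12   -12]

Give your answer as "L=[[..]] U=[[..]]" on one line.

L=[[1,0,0,0],[1,1,0,0],[3,3,1,0],[2,3,-2,1]] U=[[-2,1,0,3],[0,1,2,-3],[0,0,-3,3],[0,0,0,-3]]

  r1 -= 1·r0 → [0,1,2,-3]
  r2 -= 3·r0 → [0,3,3,-6]
  r3 -= 2·r0 → [0,3,12,-18]
  r2 -= 3·r1 → [0,0,-3,3]
  r3 -= 3·r1 → [0,0,6,-9]
  r3 -= -2·r2 → [0,0,0,-3]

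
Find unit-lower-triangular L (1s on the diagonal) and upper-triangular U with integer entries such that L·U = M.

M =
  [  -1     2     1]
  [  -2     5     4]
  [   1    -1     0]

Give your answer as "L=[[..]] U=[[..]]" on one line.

  r1 -= 2·r0 → [0,1,2]
  r2 -= -1·r0 → [0,1,1]
  r2 -= 1·r1 → [0,0,-1]

L=[[1,0,0],[2,1,0],[-1,1,1]] U=[[-1,2,1],[0,1,2],[0,0,-1]]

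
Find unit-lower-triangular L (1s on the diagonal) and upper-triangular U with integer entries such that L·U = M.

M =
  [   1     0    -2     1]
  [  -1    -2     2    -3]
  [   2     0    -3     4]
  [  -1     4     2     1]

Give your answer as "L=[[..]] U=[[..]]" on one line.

L=[[1,0,0,0],[-1,1,0,0],[2,0,1,0],[-1,-2,0,1]] U=[[1,0,-2,1],[0,-2,0,-2],[0,0,1,2],[0,0,0,-2]]

  row1 -= -1·row0 → [0,-2,0,-2]
  row2 -= 2·row0 → [0,0,1,2]
  row3 -= -1·row0 → [0,4,0,2]
  row2 -= 0·row1 → [0,0,1,2]
  row3 -= -2·row1 → [0,0,0,-2]
  row3 -= 0·row2 → [0,0,0,-2]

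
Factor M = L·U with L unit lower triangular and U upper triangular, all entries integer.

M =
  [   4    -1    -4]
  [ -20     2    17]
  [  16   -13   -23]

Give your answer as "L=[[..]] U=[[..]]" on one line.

  row1 -= -5·row0 → [0,-3,-3]
  row2 -= 4·row0 → [0,-9,-7]
  row2 -= 3·row1 → [0,0,2]

L=[[1,0,0],[-5,1,0],[4,3,1]] U=[[4,-1,-4],[0,-3,-3],[0,0,2]]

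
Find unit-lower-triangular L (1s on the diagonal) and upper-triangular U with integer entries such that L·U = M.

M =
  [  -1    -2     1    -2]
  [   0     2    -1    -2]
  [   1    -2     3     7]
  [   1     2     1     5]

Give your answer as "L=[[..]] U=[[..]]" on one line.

  row1 -= 0·row0 → [0,2,-1,-2]
  row2 -= -1·row0 → [0,-4,4,5]
  row3 -= -1·row0 → [0,0,2,3]
  row2 -= -2·row1 → [0,0,2,1]
  row3 -= 0·row1 → [0,0,2,3]
  row3 -= 1·row2 → [0,0,0,2]

L=[[1,0,0,0],[0,1,0,0],[-1,-2,1,0],[-1,0,1,1]] U=[[-1,-2,1,-2],[0,2,-1,-2],[0,0,2,1],[0,0,0,2]]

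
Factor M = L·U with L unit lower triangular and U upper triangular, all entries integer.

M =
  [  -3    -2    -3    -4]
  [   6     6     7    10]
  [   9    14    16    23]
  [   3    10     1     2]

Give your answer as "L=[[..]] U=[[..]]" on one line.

  row1 -= -2·row0 → [0,2,1,2]
  row2 -= -3·row0 → [0,8,7,11]
  row3 -= -1·row0 → [0,8,-2,-2]
  row2 -= 4·row1 → [0,0,3,3]
  row3 -= 4·row1 → [0,0,-6,-10]
  row3 -= -2·row2 → [0,0,0,-4]

L=[[1,0,0,0],[-2,1,0,0],[-3,4,1,0],[-1,4,-2,1]] U=[[-3,-2,-3,-4],[0,2,1,2],[0,0,3,3],[0,0,0,-4]]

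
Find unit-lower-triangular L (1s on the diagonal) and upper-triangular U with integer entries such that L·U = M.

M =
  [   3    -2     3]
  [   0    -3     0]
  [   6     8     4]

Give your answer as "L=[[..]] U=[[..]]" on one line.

  row1 -= 0·row0 → [0,-3,0]
  row2 -= 2·row0 → [0,12,-2]
  row2 -= -4·row1 → [0,0,-2]

L=[[1,0,0],[0,1,0],[2,-4,1]] U=[[3,-2,3],[0,-3,0],[0,0,-2]]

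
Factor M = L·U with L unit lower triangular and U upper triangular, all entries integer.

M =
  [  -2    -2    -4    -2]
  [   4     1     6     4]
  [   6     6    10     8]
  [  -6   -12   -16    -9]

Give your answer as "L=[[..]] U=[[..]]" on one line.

L=[[1,0,0,0],[-2,1,0,0],[-3,0,1,0],[3,2,0,1]] U=[[-2,-2,-4,-2],[0,-3,-2,0],[0,0,-2,2],[0,0,0,-3]]

  r1 -= -2·r0 → [0,-3,-2,0]
  r2 -= -3·r0 → [0,0,-2,2]
  r3 -= 3·r0 → [0,-6,-4,-3]
  r2 -= 0·r1 → [0,0,-2,2]
  r3 -= 2·r1 → [0,0,0,-3]
  r3 -= 0·r2 → [0,0,0,-3]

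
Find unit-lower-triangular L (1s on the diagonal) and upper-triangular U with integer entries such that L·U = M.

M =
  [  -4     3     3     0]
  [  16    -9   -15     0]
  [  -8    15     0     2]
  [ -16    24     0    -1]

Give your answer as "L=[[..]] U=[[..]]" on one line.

L=[[1,0,0,0],[-4,1,0,0],[2,3,1,0],[4,4,0,1]] U=[[-4,3,3,0],[0,3,-3,0],[0,0,3,2],[0,0,0,-1]]

  R1 -= -4·R0 → [0,3,-3,0]
  R2 -= 2·R0 → [0,9,-6,2]
  R3 -= 4·R0 → [0,12,-12,-1]
  R2 -= 3·R1 → [0,0,3,2]
  R3 -= 4·R1 → [0,0,0,-1]
  R3 -= 0·R2 → [0,0,0,-1]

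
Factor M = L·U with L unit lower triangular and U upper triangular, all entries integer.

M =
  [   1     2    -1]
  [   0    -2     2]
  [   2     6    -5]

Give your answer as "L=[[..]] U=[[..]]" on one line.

L=[[1,0,0],[0,1,0],[2,-1,1]] U=[[1,2,-1],[0,-2,2],[0,0,-1]]

  R1 -= 0·R0 → [0,-2,2]
  R2 -= 2·R0 → [0,2,-3]
  R2 -= -1·R1 → [0,0,-1]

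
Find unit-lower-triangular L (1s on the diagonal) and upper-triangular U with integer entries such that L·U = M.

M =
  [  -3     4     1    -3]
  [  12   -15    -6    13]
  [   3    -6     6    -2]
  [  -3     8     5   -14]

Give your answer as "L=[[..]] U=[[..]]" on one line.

L=[[1,0,0,0],[-4,1,0,0],[-1,-2,1,0],[1,4,4,1]] U=[[-3,4,1,-3],[0,1,-2,1],[0,0,3,-3],[0,0,0,-3]]

  R1 -= -4·R0 → [0,1,-2,1]
  R2 -= -1·R0 → [0,-2,7,-5]
  R3 -= 1·R0 → [0,4,4,-11]
  R2 -= -2·R1 → [0,0,3,-3]
  R3 -= 4·R1 → [0,0,12,-15]
  R3 -= 4·R2 → [0,0,0,-3]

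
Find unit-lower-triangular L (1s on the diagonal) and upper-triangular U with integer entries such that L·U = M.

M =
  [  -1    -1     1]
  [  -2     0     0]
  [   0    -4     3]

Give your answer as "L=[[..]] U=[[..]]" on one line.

L=[[1,0,0],[2,1,0],[0,-2,1]] U=[[-1,-1,1],[0,2,-2],[0,0,-1]]

  R1 -= 2·R0 → [0,2,-2]
  R2 -= 0·R0 → [0,-4,3]
  R2 -= -2·R1 → [0,0,-1]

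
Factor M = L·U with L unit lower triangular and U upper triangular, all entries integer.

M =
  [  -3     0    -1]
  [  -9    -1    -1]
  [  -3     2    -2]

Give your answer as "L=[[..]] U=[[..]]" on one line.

  r1 -= 3·r0 → [0,-1,2]
  r2 -= 1·r0 → [0,2,-1]
  r2 -= -2·r1 → [0,0,3]

L=[[1,0,0],[3,1,0],[1,-2,1]] U=[[-3,0,-1],[0,-1,2],[0,0,3]]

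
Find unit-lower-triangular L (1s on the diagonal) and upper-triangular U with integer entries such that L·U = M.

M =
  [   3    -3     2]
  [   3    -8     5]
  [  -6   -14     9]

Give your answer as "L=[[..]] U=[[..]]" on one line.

L=[[1,0,0],[1,1,0],[-2,4,1]] U=[[3,-3,2],[0,-5,3],[0,0,1]]

  R1 -= 1·R0 → [0,-5,3]
  R2 -= -2·R0 → [0,-20,13]
  R2 -= 4·R1 → [0,0,1]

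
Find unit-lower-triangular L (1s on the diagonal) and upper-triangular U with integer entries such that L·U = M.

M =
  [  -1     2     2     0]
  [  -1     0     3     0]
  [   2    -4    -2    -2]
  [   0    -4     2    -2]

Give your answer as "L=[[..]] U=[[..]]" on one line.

  R1 -= 1·R0 → [0,-2,1,0]
  R2 -= -2·R0 → [0,0,2,-2]
  R3 -= 0·R0 → [0,-4,2,-2]
  R2 -= 0·R1 → [0,0,2,-2]
  R3 -= 2·R1 → [0,0,0,-2]
  R3 -= 0·R2 → [0,0,0,-2]

L=[[1,0,0,0],[1,1,0,0],[-2,0,1,0],[0,2,0,1]] U=[[-1,2,2,0],[0,-2,1,0],[0,0,2,-2],[0,0,0,-2]]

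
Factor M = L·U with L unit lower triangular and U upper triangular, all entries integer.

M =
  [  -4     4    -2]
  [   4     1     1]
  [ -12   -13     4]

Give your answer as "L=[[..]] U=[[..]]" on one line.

  r1 -= -1·r0 → [0,5,-1]
  r2 -= 3·r0 → [0,-25,10]
  r2 -= -5·r1 → [0,0,5]

L=[[1,0,0],[-1,1,0],[3,-5,1]] U=[[-4,4,-2],[0,5,-1],[0,0,5]]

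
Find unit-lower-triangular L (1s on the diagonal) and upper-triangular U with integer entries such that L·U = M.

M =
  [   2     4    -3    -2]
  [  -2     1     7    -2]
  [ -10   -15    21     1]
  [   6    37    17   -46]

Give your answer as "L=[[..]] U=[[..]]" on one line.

  r1 -= -1·r0 → [0,5,4,-4]
  r2 -= -5·r0 → [0,5,6,-9]
  r3 -= 3·r0 → [0,25,26,-40]
  r2 -= 1·r1 → [0,0,2,-5]
  r3 -= 5·r1 → [0,0,6,-20]
  r3 -= 3·r2 → [0,0,0,-5]

L=[[1,0,0,0],[-1,1,0,0],[-5,1,1,0],[3,5,3,1]] U=[[2,4,-3,-2],[0,5,4,-4],[0,0,2,-5],[0,0,0,-5]]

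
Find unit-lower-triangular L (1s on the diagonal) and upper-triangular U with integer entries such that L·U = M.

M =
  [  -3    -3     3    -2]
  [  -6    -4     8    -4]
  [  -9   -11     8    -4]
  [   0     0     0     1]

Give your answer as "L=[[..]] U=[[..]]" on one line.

L=[[1,0,0,0],[2,1,0,0],[3,-1,1,0],[0,0,0,1]] U=[[-3,-3,3,-2],[0,2,2,0],[0,0,1,2],[0,0,0,1]]

  R1 -= 2·R0 → [0,2,2,0]
  R2 -= 3·R0 → [0,-2,-1,2]
  R3 -= 0·R0 → [0,0,0,1]
  R2 -= -1·R1 → [0,0,1,2]
  R3 -= 0·R1 → [0,0,0,1]
  R3 -= 0·R2 → [0,0,0,1]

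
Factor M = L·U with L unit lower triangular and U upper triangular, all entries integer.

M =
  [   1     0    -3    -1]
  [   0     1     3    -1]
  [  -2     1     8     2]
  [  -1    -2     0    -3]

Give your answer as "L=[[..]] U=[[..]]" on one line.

  row1 -= 0·row0 → [0,1,3,-1]
  row2 -= -2·row0 → [0,1,2,0]
  row3 -= -1·row0 → [0,-2,-3,-4]
  row2 -= 1·row1 → [0,0,-1,1]
  row3 -= -2·row1 → [0,0,3,-6]
  row3 -= -3·row2 → [0,0,0,-3]

L=[[1,0,0,0],[0,1,0,0],[-2,1,1,0],[-1,-2,-3,1]] U=[[1,0,-3,-1],[0,1,3,-1],[0,0,-1,1],[0,0,0,-3]]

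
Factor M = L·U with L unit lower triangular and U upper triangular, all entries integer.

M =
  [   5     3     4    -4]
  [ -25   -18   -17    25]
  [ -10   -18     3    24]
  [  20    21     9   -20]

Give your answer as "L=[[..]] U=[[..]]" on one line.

L=[[1,0,0,0],[-5,1,0,0],[-2,4,1,0],[4,-3,-2,1]] U=[[5,3,4,-4],[0,-3,3,5],[0,0,-1,-4],[0,0,0,3]]

  R1 -= -5·R0 → [0,-3,3,5]
  R2 -= -2·R0 → [0,-12,11,16]
  R3 -= 4·R0 → [0,9,-7,-4]
  R2 -= 4·R1 → [0,0,-1,-4]
  R3 -= -3·R1 → [0,0,2,11]
  R3 -= -2·R2 → [0,0,0,3]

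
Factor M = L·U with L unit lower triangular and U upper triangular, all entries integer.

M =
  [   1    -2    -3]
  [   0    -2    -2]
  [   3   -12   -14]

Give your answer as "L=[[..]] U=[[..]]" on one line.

  r1 -= 0·r0 → [0,-2,-2]
  r2 -= 3·r0 → [0,-6,-5]
  r2 -= 3·r1 → [0,0,1]

L=[[1,0,0],[0,1,0],[3,3,1]] U=[[1,-2,-3],[0,-2,-2],[0,0,1]]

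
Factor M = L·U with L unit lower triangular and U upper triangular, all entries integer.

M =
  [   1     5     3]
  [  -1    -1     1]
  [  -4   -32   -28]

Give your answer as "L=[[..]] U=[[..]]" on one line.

  row1 -= -1·row0 → [0,4,4]
  row2 -= -4·row0 → [0,-12,-16]
  row2 -= -3·row1 → [0,0,-4]

L=[[1,0,0],[-1,1,0],[-4,-3,1]] U=[[1,5,3],[0,4,4],[0,0,-4]]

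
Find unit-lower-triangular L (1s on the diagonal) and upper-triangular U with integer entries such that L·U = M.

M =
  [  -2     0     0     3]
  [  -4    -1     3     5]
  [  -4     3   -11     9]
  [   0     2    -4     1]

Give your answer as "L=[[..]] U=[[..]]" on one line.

L=[[1,0,0,0],[2,1,0,0],[2,-3,1,0],[0,-2,-1,1]] U=[[-2,0,0,3],[0,-1,3,-1],[0,0,-2,0],[0,0,0,-1]]

  r1 -= 2·r0 → [0,-1,3,-1]
  r2 -= 2·r0 → [0,3,-11,3]
  r3 -= 0·r0 → [0,2,-4,1]
  r2 -= -3·r1 → [0,0,-2,0]
  r3 -= -2·r1 → [0,0,2,-1]
  r3 -= -1·r2 → [0,0,0,-1]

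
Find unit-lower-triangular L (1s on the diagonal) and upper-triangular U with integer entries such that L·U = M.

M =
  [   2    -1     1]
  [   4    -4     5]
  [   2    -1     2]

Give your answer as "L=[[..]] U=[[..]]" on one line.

  row1 -= 2·row0 → [0,-2,3]
  row2 -= 1·row0 → [0,0,1]
  row2 -= 0·row1 → [0,0,1]

L=[[1,0,0],[2,1,0],[1,0,1]] U=[[2,-1,1],[0,-2,3],[0,0,1]]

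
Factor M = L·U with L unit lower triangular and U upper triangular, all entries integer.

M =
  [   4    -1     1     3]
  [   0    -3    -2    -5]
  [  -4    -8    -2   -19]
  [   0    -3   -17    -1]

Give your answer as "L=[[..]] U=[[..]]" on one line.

  row1 -= 0·row0 → [0,-3,-2,-5]
  row2 -= -1·row0 → [0,-9,-1,-16]
  row3 -= 0·row0 → [0,-3,-17,-1]
  row2 -= 3·row1 → [0,0,5,-1]
  row3 -= 1·row1 → [0,0,-15,4]
  row3 -= -3·row2 → [0,0,0,1]

L=[[1,0,0,0],[0,1,0,0],[-1,3,1,0],[0,1,-3,1]] U=[[4,-1,1,3],[0,-3,-2,-5],[0,0,5,-1],[0,0,0,1]]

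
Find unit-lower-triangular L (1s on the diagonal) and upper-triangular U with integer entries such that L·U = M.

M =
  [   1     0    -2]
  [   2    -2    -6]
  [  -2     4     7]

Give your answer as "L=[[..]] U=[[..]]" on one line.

  row1 -= 2·row0 → [0,-2,-2]
  row2 -= -2·row0 → [0,4,3]
  row2 -= -2·row1 → [0,0,-1]

L=[[1,0,0],[2,1,0],[-2,-2,1]] U=[[1,0,-2],[0,-2,-2],[0,0,-1]]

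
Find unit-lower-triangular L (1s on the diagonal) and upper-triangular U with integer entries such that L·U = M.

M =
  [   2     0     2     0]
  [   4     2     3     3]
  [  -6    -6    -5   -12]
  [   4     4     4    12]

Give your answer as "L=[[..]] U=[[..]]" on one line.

L=[[1,0,0,0],[2,1,0,0],[-3,-3,1,0],[2,2,-1,1]] U=[[2,0,2,0],[0,2,-1,3],[0,0,-2,-3],[0,0,0,3]]

  R1 -= 2·R0 → [0,2,-1,3]
  R2 -= -3·R0 → [0,-6,1,-12]
  R3 -= 2·R0 → [0,4,0,12]
  R2 -= -3·R1 → [0,0,-2,-3]
  R3 -= 2·R1 → [0,0,2,6]
  R3 -= -1·R2 → [0,0,0,3]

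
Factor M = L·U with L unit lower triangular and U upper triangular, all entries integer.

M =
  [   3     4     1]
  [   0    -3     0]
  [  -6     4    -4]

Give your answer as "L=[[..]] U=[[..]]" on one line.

  row1 -= 0·row0 → [0,-3,0]
  row2 -= -2·row0 → [0,12,-2]
  row2 -= -4·row1 → [0,0,-2]

L=[[1,0,0],[0,1,0],[-2,-4,1]] U=[[3,4,1],[0,-3,0],[0,0,-2]]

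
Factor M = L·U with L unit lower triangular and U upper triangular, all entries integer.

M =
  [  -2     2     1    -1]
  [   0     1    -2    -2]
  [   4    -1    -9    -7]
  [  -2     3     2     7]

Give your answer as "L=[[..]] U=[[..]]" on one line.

  r1 -= 0·r0 → [0,1,-2,-2]
  r2 -= -2·r0 → [0,3,-7,-9]
  r3 -= 1·r0 → [0,1,1,8]
  r2 -= 3·r1 → [0,0,-1,-3]
  r3 -= 1·r1 → [0,0,3,10]
  r3 -= -3·r2 → [0,0,0,1]

L=[[1,0,0,0],[0,1,0,0],[-2,3,1,0],[1,1,-3,1]] U=[[-2,2,1,-1],[0,1,-2,-2],[0,0,-1,-3],[0,0,0,1]]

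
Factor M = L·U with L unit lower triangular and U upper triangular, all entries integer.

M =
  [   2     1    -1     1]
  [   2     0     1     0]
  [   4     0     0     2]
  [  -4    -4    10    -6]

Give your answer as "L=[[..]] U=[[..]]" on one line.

L=[[1,0,0,0],[1,1,0,0],[2,2,1,0],[-2,2,-2,1]] U=[[2,1,-1,1],[0,-1,2,-1],[0,0,-2,2],[0,0,0,2]]

  r1 -= 1·r0 → [0,-1,2,-1]
  r2 -= 2·r0 → [0,-2,2,0]
  r3 -= -2·r0 → [0,-2,8,-4]
  r2 -= 2·r1 → [0,0,-2,2]
  r3 -= 2·r1 → [0,0,4,-2]
  r3 -= -2·r2 → [0,0,0,2]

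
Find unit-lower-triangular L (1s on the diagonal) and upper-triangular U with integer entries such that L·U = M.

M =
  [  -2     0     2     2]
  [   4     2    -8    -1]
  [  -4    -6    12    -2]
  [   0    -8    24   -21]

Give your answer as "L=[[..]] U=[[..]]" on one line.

  R1 -= -2·R0 → [0,2,-4,3]
  R2 -= 2·R0 → [0,-6,8,-6]
  R3 -= 0·R0 → [0,-8,24,-21]
  R2 -= -3·R1 → [0,0,-4,3]
  R3 -= -4·R1 → [0,0,8,-9]
  R3 -= -2·R2 → [0,0,0,-3]

L=[[1,0,0,0],[-2,1,0,0],[2,-3,1,0],[0,-4,-2,1]] U=[[-2,0,2,2],[0,2,-4,3],[0,0,-4,3],[0,0,0,-3]]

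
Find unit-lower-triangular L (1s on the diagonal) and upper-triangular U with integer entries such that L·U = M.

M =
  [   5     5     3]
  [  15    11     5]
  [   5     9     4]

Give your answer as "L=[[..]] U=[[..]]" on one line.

L=[[1,0,0],[3,1,0],[1,-1,1]] U=[[5,5,3],[0,-4,-4],[0,0,-3]]

  R1 -= 3·R0 → [0,-4,-4]
  R2 -= 1·R0 → [0,4,1]
  R2 -= -1·R1 → [0,0,-3]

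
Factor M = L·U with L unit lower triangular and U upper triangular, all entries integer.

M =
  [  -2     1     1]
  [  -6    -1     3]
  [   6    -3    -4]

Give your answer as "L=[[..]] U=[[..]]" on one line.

L=[[1,0,0],[3,1,0],[-3,0,1]] U=[[-2,1,1],[0,-4,0],[0,0,-1]]

  r1 -= 3·r0 → [0,-4,0]
  r2 -= -3·r0 → [0,0,-1]
  r2 -= 0·r1 → [0,0,-1]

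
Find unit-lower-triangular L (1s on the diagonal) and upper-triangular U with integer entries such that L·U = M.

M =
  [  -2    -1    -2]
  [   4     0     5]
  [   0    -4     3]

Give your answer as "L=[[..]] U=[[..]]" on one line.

  r1 -= -2·r0 → [0,-2,1]
  r2 -= 0·r0 → [0,-4,3]
  r2 -= 2·r1 → [0,0,1]

L=[[1,0,0],[-2,1,0],[0,2,1]] U=[[-2,-1,-2],[0,-2,1],[0,0,1]]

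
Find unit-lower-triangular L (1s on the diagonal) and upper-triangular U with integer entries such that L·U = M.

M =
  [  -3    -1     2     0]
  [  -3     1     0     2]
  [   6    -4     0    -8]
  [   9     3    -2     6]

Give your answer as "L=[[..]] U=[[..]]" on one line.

L=[[1,0,0,0],[1,1,0,0],[-2,-3,1,0],[-3,0,-2,1]] U=[[-3,-1,2,0],[0,2,-2,2],[0,0,-2,-2],[0,0,0,2]]

  r1 -= 1·r0 → [0,2,-2,2]
  r2 -= -2·r0 → [0,-6,4,-8]
  r3 -= -3·r0 → [0,0,4,6]
  r2 -= -3·r1 → [0,0,-2,-2]
  r3 -= 0·r1 → [0,0,4,6]
  r3 -= -2·r2 → [0,0,0,2]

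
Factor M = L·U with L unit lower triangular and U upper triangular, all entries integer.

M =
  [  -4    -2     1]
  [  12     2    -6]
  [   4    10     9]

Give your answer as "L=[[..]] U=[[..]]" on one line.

L=[[1,0,0],[-3,1,0],[-1,-2,1]] U=[[-4,-2,1],[0,-4,-3],[0,0,4]]

  row1 -= -3·row0 → [0,-4,-3]
  row2 -= -1·row0 → [0,8,10]
  row2 -= -2·row1 → [0,0,4]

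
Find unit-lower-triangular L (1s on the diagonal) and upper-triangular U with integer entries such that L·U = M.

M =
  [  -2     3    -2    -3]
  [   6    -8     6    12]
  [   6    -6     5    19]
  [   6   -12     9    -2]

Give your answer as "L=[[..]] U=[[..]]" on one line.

L=[[1,0,0,0],[-3,1,0,0],[-3,3,1,0],[-3,-3,-3,1]] U=[[-2,3,-2,-3],[0,1,0,3],[0,0,-1,1],[0,0,0,1]]

  r1 -= -3·r0 → [0,1,0,3]
  r2 -= -3·r0 → [0,3,-1,10]
  r3 -= -3·r0 → [0,-3,3,-11]
  r2 -= 3·r1 → [0,0,-1,1]
  r3 -= -3·r1 → [0,0,3,-2]
  r3 -= -3·r2 → [0,0,0,1]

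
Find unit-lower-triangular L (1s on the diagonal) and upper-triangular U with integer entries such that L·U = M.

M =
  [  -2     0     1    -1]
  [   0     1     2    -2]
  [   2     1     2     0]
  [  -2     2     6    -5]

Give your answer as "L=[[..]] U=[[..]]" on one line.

L=[[1,0,0,0],[0,1,0,0],[-1,1,1,0],[1,2,1,1]] U=[[-2,0,1,-1],[0,1,2,-2],[0,0,1,1],[0,0,0,-1]]

  row1 -= 0·row0 → [0,1,2,-2]
  row2 -= -1·row0 → [0,1,3,-1]
  row3 -= 1·row0 → [0,2,5,-4]
  row2 -= 1·row1 → [0,0,1,1]
  row3 -= 2·row1 → [0,0,1,0]
  row3 -= 1·row2 → [0,0,0,-1]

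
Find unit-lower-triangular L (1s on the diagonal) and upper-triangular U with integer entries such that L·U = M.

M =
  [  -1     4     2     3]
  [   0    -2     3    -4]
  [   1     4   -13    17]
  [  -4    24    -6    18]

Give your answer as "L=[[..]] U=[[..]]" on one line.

L=[[1,0,0,0],[0,1,0,0],[-1,-4,1,0],[4,-4,-2,1]] U=[[-1,4,2,3],[0,-2,3,-4],[0,0,1,4],[0,0,0,-2]]

  r1 -= 0·r0 → [0,-2,3,-4]
  r2 -= -1·r0 → [0,8,-11,20]
  r3 -= 4·r0 → [0,8,-14,6]
  r2 -= -4·r1 → [0,0,1,4]
  r3 -= -4·r1 → [0,0,-2,-10]
  r3 -= -2·r2 → [0,0,0,-2]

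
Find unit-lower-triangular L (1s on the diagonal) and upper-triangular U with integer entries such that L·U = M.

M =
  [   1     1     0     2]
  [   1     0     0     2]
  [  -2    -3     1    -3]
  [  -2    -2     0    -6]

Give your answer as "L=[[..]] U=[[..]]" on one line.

  r1 -= 1·r0 → [0,-1,0,0]
  r2 -= -2·r0 → [0,-1,1,1]
  r3 -= -2·r0 → [0,0,0,-2]
  r2 -= 1·r1 → [0,0,1,1]
  r3 -= 0·r1 → [0,0,0,-2]
  r3 -= 0·r2 → [0,0,0,-2]

L=[[1,0,0,0],[1,1,0,0],[-2,1,1,0],[-2,0,0,1]] U=[[1,1,0,2],[0,-1,0,0],[0,0,1,1],[0,0,0,-2]]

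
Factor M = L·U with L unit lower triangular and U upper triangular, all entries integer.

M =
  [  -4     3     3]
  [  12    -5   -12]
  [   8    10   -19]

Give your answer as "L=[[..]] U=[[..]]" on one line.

L=[[1,0,0],[-3,1,0],[-2,4,1]] U=[[-4,3,3],[0,4,-3],[0,0,-1]]

  R1 -= -3·R0 → [0,4,-3]
  R2 -= -2·R0 → [0,16,-13]
  R2 -= 4·R1 → [0,0,-1]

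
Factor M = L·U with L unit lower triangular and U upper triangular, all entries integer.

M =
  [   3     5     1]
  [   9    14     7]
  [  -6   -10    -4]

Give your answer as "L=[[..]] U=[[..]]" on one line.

L=[[1,0,0],[3,1,0],[-2,0,1]] U=[[3,5,1],[0,-1,4],[0,0,-2]]

  r1 -= 3·r0 → [0,-1,4]
  r2 -= -2·r0 → [0,0,-2]
  r2 -= 0·r1 → [0,0,-2]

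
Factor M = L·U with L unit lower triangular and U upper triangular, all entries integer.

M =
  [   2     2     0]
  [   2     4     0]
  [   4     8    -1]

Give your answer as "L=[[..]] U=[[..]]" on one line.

  R1 -= 1·R0 → [0,2,0]
  R2 -= 2·R0 → [0,4,-1]
  R2 -= 2·R1 → [0,0,-1]

L=[[1,0,0],[1,1,0],[2,2,1]] U=[[2,2,0],[0,2,0],[0,0,-1]]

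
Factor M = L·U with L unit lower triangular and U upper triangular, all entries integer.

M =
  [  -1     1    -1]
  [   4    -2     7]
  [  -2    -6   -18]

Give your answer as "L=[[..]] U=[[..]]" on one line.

L=[[1,0,0],[-4,1,0],[2,-4,1]] U=[[-1,1,-1],[0,2,3],[0,0,-4]]

  r1 -= -4·r0 → [0,2,3]
  r2 -= 2·r0 → [0,-8,-16]
  r2 -= -4·r1 → [0,0,-4]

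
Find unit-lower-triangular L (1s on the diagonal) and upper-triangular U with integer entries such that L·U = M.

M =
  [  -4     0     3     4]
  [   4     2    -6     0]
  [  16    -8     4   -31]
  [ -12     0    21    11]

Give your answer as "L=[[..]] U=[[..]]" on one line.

  r1 -= -1·r0 → [0,2,-3,4]
  r2 -= -4·r0 → [0,-8,16,-15]
  r3 -= 3·r0 → [0,0,12,-1]
  r2 -= -4·r1 → [0,0,4,1]
  r3 -= 0·r1 → [0,0,12,-1]
  r3 -= 3·r2 → [0,0,0,-4]

L=[[1,0,0,0],[-1,1,0,0],[-4,-4,1,0],[3,0,3,1]] U=[[-4,0,3,4],[0,2,-3,4],[0,0,4,1],[0,0,0,-4]]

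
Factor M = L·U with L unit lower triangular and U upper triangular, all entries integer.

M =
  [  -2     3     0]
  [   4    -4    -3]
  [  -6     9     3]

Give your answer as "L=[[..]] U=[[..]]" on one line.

  row1 -= -2·row0 → [0,2,-3]
  row2 -= 3·row0 → [0,0,3]
  row2 -= 0·row1 → [0,0,3]

L=[[1,0,0],[-2,1,0],[3,0,1]] U=[[-2,3,0],[0,2,-3],[0,0,3]]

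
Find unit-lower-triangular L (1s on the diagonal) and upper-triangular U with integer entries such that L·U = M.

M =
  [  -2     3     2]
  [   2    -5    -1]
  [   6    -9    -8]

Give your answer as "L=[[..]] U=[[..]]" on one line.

L=[[1,0,0],[-1,1,0],[-3,0,1]] U=[[-2,3,2],[0,-2,1],[0,0,-2]]

  row1 -= -1·row0 → [0,-2,1]
  row2 -= -3·row0 → [0,0,-2]
  row2 -= 0·row1 → [0,0,-2]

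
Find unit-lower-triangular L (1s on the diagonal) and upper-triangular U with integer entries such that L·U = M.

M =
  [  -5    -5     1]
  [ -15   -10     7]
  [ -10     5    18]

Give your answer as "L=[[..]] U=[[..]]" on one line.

L=[[1,0,0],[3,1,0],[2,3,1]] U=[[-5,-5,1],[0,5,4],[0,0,4]]

  row1 -= 3·row0 → [0,5,4]
  row2 -= 2·row0 → [0,15,16]
  row2 -= 3·row1 → [0,0,4]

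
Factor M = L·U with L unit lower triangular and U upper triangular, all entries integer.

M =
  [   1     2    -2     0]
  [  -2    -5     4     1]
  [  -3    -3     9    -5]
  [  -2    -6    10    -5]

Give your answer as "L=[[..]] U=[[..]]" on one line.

L=[[1,0,0,0],[-2,1,0,0],[-3,-3,1,0],[-2,2,2,1]] U=[[1,2,-2,0],[0,-1,0,1],[0,0,3,-2],[0,0,0,-3]]

  r1 -= -2·r0 → [0,-1,0,1]
  r2 -= -3·r0 → [0,3,3,-5]
  r3 -= -2·r0 → [0,-2,6,-5]
  r2 -= -3·r1 → [0,0,3,-2]
  r3 -= 2·r1 → [0,0,6,-7]
  r3 -= 2·r2 → [0,0,0,-3]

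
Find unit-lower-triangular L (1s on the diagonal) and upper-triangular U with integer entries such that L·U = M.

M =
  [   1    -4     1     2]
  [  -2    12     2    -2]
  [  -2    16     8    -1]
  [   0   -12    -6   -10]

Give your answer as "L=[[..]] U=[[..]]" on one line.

L=[[1,0,0,0],[-2,1,0,0],[-2,2,1,0],[0,-3,3,1]] U=[[1,-4,1,2],[0,4,4,2],[0,0,2,-1],[0,0,0,-1]]

  R1 -= -2·R0 → [0,4,4,2]
  R2 -= -2·R0 → [0,8,10,3]
  R3 -= 0·R0 → [0,-12,-6,-10]
  R2 -= 2·R1 → [0,0,2,-1]
  R3 -= -3·R1 → [0,0,6,-4]
  R3 -= 3·R2 → [0,0,0,-1]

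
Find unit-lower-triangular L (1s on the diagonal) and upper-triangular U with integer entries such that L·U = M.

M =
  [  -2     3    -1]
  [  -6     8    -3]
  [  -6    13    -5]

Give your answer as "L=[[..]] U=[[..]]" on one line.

  r1 -= 3·r0 → [0,-1,0]
  r2 -= 3·r0 → [0,4,-2]
  r2 -= -4·r1 → [0,0,-2]

L=[[1,0,0],[3,1,0],[3,-4,1]] U=[[-2,3,-1],[0,-1,0],[0,0,-2]]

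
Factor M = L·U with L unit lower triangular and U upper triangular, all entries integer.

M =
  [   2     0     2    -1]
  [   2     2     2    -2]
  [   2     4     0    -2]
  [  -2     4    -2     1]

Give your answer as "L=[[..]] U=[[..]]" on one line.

  r1 -= 1·r0 → [0,2,0,-1]
  r2 -= 1·r0 → [0,4,-2,-1]
  r3 -= -1·r0 → [0,4,0,0]
  r2 -= 2·r1 → [0,0,-2,1]
  r3 -= 2·r1 → [0,0,0,2]
  r3 -= 0·r2 → [0,0,0,2]

L=[[1,0,0,0],[1,1,0,0],[1,2,1,0],[-1,2,0,1]] U=[[2,0,2,-1],[0,2,0,-1],[0,0,-2,1],[0,0,0,2]]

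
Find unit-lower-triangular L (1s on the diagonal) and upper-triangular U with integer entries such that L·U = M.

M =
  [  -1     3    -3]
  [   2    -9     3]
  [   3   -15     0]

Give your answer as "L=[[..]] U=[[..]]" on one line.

  row1 -= -2·row0 → [0,-3,-3]
  row2 -= -3·row0 → [0,-6,-9]
  row2 -= 2·row1 → [0,0,-3]

L=[[1,0,0],[-2,1,0],[-3,2,1]] U=[[-1,3,-3],[0,-3,-3],[0,0,-3]]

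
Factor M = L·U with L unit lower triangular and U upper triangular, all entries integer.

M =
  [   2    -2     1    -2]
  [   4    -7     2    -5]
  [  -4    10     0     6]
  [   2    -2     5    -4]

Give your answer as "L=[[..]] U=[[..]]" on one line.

  R1 -= 2·R0 → [0,-3,0,-1]
  R2 -= -2·R0 → [0,6,2,2]
  R3 -= 1·R0 → [0,0,4,-2]
  R2 -= -2·R1 → [0,0,2,0]
  R3 -= 0·R1 → [0,0,4,-2]
  R3 -= 2·R2 → [0,0,0,-2]

L=[[1,0,0,0],[2,1,0,0],[-2,-2,1,0],[1,0,2,1]] U=[[2,-2,1,-2],[0,-3,0,-1],[0,0,2,0],[0,0,0,-2]]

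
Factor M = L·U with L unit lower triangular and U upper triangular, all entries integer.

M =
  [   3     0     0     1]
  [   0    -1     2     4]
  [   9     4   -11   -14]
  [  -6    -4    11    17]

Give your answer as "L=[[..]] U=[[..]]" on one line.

  row1 -= 0·row0 → [0,-1,2,4]
  row2 -= 3·row0 → [0,4,-11,-17]
  row3 -= -2·row0 → [0,-4,11,19]
  row2 -= -4·row1 → [0,0,-3,-1]
  row3 -= 4·row1 → [0,0,3,3]
  row3 -= -1·row2 → [0,0,0,2]

L=[[1,0,0,0],[0,1,0,0],[3,-4,1,0],[-2,4,-1,1]] U=[[3,0,0,1],[0,-1,2,4],[0,0,-3,-1],[0,0,0,2]]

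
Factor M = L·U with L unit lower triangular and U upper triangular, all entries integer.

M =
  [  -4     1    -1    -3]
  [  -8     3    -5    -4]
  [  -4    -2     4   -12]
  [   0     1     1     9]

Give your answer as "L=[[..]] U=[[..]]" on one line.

L=[[1,0,0,0],[2,1,0,0],[1,-3,1,0],[0,1,-1,1]] U=[[-4,1,-1,-3],[0,1,-3,2],[0,0,-4,-3],[0,0,0,4]]

  row1 -= 2·row0 → [0,1,-3,2]
  row2 -= 1·row0 → [0,-3,5,-9]
  row3 -= 0·row0 → [0,1,1,9]
  row2 -= -3·row1 → [0,0,-4,-3]
  row3 -= 1·row1 → [0,0,4,7]
  row3 -= -1·row2 → [0,0,0,4]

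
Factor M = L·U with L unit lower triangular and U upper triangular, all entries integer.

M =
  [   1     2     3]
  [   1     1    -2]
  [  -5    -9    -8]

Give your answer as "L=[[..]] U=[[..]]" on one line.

  R1 -= 1·R0 → [0,-1,-5]
  R2 -= -5·R0 → [0,1,7]
  R2 -= -1·R1 → [0,0,2]

L=[[1,0,0],[1,1,0],[-5,-1,1]] U=[[1,2,3],[0,-1,-5],[0,0,2]]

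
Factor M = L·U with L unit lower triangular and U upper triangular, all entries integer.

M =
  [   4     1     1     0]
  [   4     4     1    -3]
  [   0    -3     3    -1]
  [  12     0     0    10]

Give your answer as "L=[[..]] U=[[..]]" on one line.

  r1 -= 1·r0 → [0,3,0,-3]
  r2 -= 0·r0 → [0,-3,3,-1]
  r3 -= 3·r0 → [0,-3,-3,10]
  r2 -= -1·r1 → [0,0,3,-4]
  r3 -= -1·r1 → [0,0,-3,7]
  r3 -= -1·r2 → [0,0,0,3]

L=[[1,0,0,0],[1,1,0,0],[0,-1,1,0],[3,-1,-1,1]] U=[[4,1,1,0],[0,3,0,-3],[0,0,3,-4],[0,0,0,3]]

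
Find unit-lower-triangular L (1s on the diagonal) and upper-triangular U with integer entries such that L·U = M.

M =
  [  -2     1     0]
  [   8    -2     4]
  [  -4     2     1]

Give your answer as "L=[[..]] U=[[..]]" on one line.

L=[[1,0,0],[-4,1,0],[2,0,1]] U=[[-2,1,0],[0,2,4],[0,0,1]]

  r1 -= -4·r0 → [0,2,4]
  r2 -= 2·r0 → [0,0,1]
  r2 -= 0·r1 → [0,0,1]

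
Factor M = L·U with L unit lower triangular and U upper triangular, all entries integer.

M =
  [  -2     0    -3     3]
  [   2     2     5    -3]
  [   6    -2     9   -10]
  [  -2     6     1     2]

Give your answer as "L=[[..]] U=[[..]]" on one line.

  r1 -= -1·r0 → [0,2,2,0]
  r2 -= -3·r0 → [0,-2,0,-1]
  r3 -= 1·r0 → [0,6,4,-1]
  r2 -= -1·r1 → [0,0,2,-1]
  r3 -= 3·r1 → [0,0,-2,-1]
  r3 -= -1·r2 → [0,0,0,-2]

L=[[1,0,0,0],[-1,1,0,0],[-3,-1,1,0],[1,3,-1,1]] U=[[-2,0,-3,3],[0,2,2,0],[0,0,2,-1],[0,0,0,-2]]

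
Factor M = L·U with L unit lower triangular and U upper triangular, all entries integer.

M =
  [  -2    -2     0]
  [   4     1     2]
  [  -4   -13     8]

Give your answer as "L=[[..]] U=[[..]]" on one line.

  row1 -= -2·row0 → [0,-3,2]
  row2 -= 2·row0 → [0,-9,8]
  row2 -= 3·row1 → [0,0,2]

L=[[1,0,0],[-2,1,0],[2,3,1]] U=[[-2,-2,0],[0,-3,2],[0,0,2]]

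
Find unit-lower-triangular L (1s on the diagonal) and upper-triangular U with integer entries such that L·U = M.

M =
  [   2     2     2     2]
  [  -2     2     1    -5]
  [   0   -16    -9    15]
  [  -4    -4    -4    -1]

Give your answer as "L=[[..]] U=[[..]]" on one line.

  r1 -= -1·r0 → [0,4,3,-3]
  r2 -= 0·r0 → [0,-16,-9,15]
  r3 -= -2·r0 → [0,0,0,3]
  r2 -= -4·r1 → [0,0,3,3]
  r3 -= 0·r1 → [0,0,0,3]
  r3 -= 0·r2 → [0,0,0,3]

L=[[1,0,0,0],[-1,1,0,0],[0,-4,1,0],[-2,0,0,1]] U=[[2,2,2,2],[0,4,3,-3],[0,0,3,3],[0,0,0,3]]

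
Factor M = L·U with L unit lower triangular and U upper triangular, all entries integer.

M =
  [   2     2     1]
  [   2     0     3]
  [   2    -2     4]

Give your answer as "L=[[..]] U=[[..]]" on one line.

  r1 -= 1·r0 → [0,-2,2]
  r2 -= 1·r0 → [0,-4,3]
  r2 -= 2·r1 → [0,0,-1]

L=[[1,0,0],[1,1,0],[1,2,1]] U=[[2,2,1],[0,-2,2],[0,0,-1]]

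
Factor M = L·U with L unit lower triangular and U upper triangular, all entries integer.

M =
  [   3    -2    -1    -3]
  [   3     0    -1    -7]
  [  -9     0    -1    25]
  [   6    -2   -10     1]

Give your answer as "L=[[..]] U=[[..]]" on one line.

L=[[1,0,0,0],[1,1,0,0],[-3,-3,1,0],[2,1,2,1]] U=[[3,-2,-1,-3],[0,2,0,-4],[0,0,-4,4],[0,0,0,3]]

  row1 -= 1·row0 → [0,2,0,-4]
  row2 -= -3·row0 → [0,-6,-4,16]
  row3 -= 2·row0 → [0,2,-8,7]
  row2 -= -3·row1 → [0,0,-4,4]
  row3 -= 1·row1 → [0,0,-8,11]
  row3 -= 2·row2 → [0,0,0,3]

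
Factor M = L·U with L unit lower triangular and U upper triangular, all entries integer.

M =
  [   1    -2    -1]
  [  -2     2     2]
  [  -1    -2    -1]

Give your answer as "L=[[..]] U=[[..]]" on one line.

  R1 -= -2·R0 → [0,-2,0]
  R2 -= -1·R0 → [0,-4,-2]
  R2 -= 2·R1 → [0,0,-2]

L=[[1,0,0],[-2,1,0],[-1,2,1]] U=[[1,-2,-1],[0,-2,0],[0,0,-2]]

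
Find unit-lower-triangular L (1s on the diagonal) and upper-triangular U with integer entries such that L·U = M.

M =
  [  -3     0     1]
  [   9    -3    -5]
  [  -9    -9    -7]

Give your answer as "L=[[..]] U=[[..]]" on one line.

  r1 -= -3·r0 → [0,-3,-2]
  r2 -= 3·r0 → [0,-9,-10]
  r2 -= 3·r1 → [0,0,-4]

L=[[1,0,0],[-3,1,0],[3,3,1]] U=[[-3,0,1],[0,-3,-2],[0,0,-4]]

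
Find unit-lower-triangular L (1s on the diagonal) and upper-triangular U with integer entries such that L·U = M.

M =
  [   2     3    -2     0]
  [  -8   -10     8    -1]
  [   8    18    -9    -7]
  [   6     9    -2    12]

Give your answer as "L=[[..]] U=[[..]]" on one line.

L=[[1,0,0,0],[-4,1,0,0],[4,3,1,0],[3,0,-4,1]] U=[[2,3,-2,0],[0,2,0,-1],[0,0,-1,-4],[0,0,0,-4]]

  row1 -= -4·row0 → [0,2,0,-1]
  row2 -= 4·row0 → [0,6,-1,-7]
  row3 -= 3·row0 → [0,0,4,12]
  row2 -= 3·row1 → [0,0,-1,-4]
  row3 -= 0·row1 → [0,0,4,12]
  row3 -= -4·row2 → [0,0,0,-4]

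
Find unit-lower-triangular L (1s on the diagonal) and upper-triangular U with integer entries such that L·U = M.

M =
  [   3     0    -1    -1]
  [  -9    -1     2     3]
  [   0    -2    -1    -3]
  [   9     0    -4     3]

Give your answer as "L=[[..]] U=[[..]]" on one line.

  row1 -= -3·row0 → [0,-1,-1,0]
  row2 -= 0·row0 → [0,-2,-1,-3]
  row3 -= 3·row0 → [0,0,-1,6]
  row2 -= 2·row1 → [0,0,1,-3]
  row3 -= 0·row1 → [0,0,-1,6]
  row3 -= -1·row2 → [0,0,0,3]

L=[[1,0,0,0],[-3,1,0,0],[0,2,1,0],[3,0,-1,1]] U=[[3,0,-1,-1],[0,-1,-1,0],[0,0,1,-3],[0,0,0,3]]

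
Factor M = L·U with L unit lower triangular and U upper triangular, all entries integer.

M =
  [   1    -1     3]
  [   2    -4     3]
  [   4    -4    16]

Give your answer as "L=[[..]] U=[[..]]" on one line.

L=[[1,0,0],[2,1,0],[4,0,1]] U=[[1,-1,3],[0,-2,-3],[0,0,4]]

  r1 -= 2·r0 → [0,-2,-3]
  r2 -= 4·r0 → [0,0,4]
  r2 -= 0·r1 → [0,0,4]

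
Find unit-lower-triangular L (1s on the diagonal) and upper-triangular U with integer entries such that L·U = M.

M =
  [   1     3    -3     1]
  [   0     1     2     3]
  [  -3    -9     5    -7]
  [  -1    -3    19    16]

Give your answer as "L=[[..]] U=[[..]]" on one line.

  r1 -= 0·r0 → [0,1,2,3]
  r2 -= -3·r0 → [0,0,-4,-4]
  r3 -= -1·r0 → [0,0,16,17]
  r2 -= 0·r1 → [0,0,-4,-4]
  r3 -= 0·r1 → [0,0,16,17]
  r3 -= -4·r2 → [0,0,0,1]

L=[[1,0,0,0],[0,1,0,0],[-3,0,1,0],[-1,0,-4,1]] U=[[1,3,-3,1],[0,1,2,3],[0,0,-4,-4],[0,0,0,1]]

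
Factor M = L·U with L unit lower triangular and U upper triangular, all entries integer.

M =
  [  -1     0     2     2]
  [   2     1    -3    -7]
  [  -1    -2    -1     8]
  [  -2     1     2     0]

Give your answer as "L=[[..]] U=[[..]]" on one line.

L=[[1,0,0,0],[-2,1,0,0],[1,-2,1,0],[2,1,3,1]] U=[[-1,0,2,2],[0,1,1,-3],[0,0,-1,0],[0,0,0,-1]]

  r1 -= -2·r0 → [0,1,1,-3]
  r2 -= 1·r0 → [0,-2,-3,6]
  r3 -= 2·r0 → [0,1,-2,-4]
  r2 -= -2·r1 → [0,0,-1,0]
  r3 -= 1·r1 → [0,0,-3,-1]
  r3 -= 3·r2 → [0,0,0,-1]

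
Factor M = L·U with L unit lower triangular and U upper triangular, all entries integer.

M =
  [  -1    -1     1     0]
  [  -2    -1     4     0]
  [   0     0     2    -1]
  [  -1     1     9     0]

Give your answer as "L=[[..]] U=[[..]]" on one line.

L=[[1,0,0,0],[2,1,0,0],[0,0,1,0],[1,2,2,1]] U=[[-1,-1,1,0],[0,1,2,0],[0,0,2,-1],[0,0,0,2]]

  row1 -= 2·row0 → [0,1,2,0]
  row2 -= 0·row0 → [0,0,2,-1]
  row3 -= 1·row0 → [0,2,8,0]
  row2 -= 0·row1 → [0,0,2,-1]
  row3 -= 2·row1 → [0,0,4,0]
  row3 -= 2·row2 → [0,0,0,2]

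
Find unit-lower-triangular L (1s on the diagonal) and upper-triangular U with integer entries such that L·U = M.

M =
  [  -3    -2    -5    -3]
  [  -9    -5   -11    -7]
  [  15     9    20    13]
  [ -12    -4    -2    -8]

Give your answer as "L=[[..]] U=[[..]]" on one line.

  r1 -= 3·r0 → [0,1,4,2]
  r2 -= -5·r0 → [0,-1,-5,-2]
  r3 -= 4·r0 → [0,4,18,4]
  r2 -= -1·r1 → [0,0,-1,0]
  r3 -= 4·r1 → [0,0,2,-4]
  r3 -= -2·r2 → [0,0,0,-4]

L=[[1,0,0,0],[3,1,0,0],[-5,-1,1,0],[4,4,-2,1]] U=[[-3,-2,-5,-3],[0,1,4,2],[0,0,-1,0],[0,0,0,-4]]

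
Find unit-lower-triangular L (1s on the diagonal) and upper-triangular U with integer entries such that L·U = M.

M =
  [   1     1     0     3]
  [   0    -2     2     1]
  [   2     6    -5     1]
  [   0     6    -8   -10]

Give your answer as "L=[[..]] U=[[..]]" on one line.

  R1 -= 0·R0 → [0,-2,2,1]
  R2 -= 2·R0 → [0,4,-5,-5]
  R3 -= 0·R0 → [0,6,-8,-10]
  R2 -= -2·R1 → [0,0,-1,-3]
  R3 -= -3·R1 → [0,0,-2,-7]
  R3 -= 2·R2 → [0,0,0,-1]

L=[[1,0,0,0],[0,1,0,0],[2,-2,1,0],[0,-3,2,1]] U=[[1,1,0,3],[0,-2,2,1],[0,0,-1,-3],[0,0,0,-1]]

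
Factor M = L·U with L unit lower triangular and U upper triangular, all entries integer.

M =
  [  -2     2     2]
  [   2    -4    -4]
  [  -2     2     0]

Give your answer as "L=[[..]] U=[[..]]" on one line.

  r1 -= -1·r0 → [0,-2,-2]
  r2 -= 1·r0 → [0,0,-2]
  r2 -= 0·r1 → [0,0,-2]

L=[[1,0,0],[-1,1,0],[1,0,1]] U=[[-2,2,2],[0,-2,-2],[0,0,-2]]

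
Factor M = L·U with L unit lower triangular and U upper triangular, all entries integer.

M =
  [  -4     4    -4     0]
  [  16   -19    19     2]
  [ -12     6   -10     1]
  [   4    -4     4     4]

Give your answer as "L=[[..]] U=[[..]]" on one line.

L=[[1,0,0,0],[-4,1,0,0],[3,2,1,0],[-1,0,0,1]] U=[[-4,4,-4,0],[0,-3,3,2],[0,0,-4,-3],[0,0,0,4]]

  R1 -= -4·R0 → [0,-3,3,2]
  R2 -= 3·R0 → [0,-6,2,1]
  R3 -= -1·R0 → [0,0,0,4]
  R2 -= 2·R1 → [0,0,-4,-3]
  R3 -= 0·R1 → [0,0,0,4]
  R3 -= 0·R2 → [0,0,0,4]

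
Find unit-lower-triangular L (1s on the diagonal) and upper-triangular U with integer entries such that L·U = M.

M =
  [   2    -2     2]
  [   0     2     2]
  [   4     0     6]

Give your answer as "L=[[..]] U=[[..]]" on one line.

  r1 -= 0·r0 → [0,2,2]
  r2 -= 2·r0 → [0,4,2]
  r2 -= 2·r1 → [0,0,-2]

L=[[1,0,0],[0,1,0],[2,2,1]] U=[[2,-2,2],[0,2,2],[0,0,-2]]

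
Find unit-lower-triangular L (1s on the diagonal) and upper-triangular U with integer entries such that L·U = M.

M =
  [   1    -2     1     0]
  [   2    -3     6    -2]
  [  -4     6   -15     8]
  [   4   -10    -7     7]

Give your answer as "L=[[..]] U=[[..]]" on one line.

  r1 -= 2·r0 → [0,1,4,-2]
  r2 -= -4·r0 → [0,-2,-11,8]
  r3 -= 4·r0 → [0,-2,-11,7]
  r2 -= -2·r1 → [0,0,-3,4]
  r3 -= -2·r1 → [0,0,-3,3]
  r3 -= 1·r2 → [0,0,0,-1]

L=[[1,0,0,0],[2,1,0,0],[-4,-2,1,0],[4,-2,1,1]] U=[[1,-2,1,0],[0,1,4,-2],[0,0,-3,4],[0,0,0,-1]]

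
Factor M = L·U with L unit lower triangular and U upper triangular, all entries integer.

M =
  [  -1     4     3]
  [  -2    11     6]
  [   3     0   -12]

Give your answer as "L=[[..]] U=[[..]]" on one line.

  r1 -= 2·r0 → [0,3,0]
  r2 -= -3·r0 → [0,12,-3]
  r2 -= 4·r1 → [0,0,-3]

L=[[1,0,0],[2,1,0],[-3,4,1]] U=[[-1,4,3],[0,3,0],[0,0,-3]]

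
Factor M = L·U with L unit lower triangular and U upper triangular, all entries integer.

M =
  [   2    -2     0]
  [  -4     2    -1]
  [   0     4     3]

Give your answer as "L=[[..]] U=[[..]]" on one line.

L=[[1,0,0],[-2,1,0],[0,-2,1]] U=[[2,-2,0],[0,-2,-1],[0,0,1]]

  r1 -= -2·r0 → [0,-2,-1]
  r2 -= 0·r0 → [0,4,3]
  r2 -= -2·r1 → [0,0,1]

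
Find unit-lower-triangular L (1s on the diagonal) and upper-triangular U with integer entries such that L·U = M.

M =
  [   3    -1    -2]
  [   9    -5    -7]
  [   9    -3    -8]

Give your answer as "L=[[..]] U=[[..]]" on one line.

L=[[1,0,0],[3,1,0],[3,0,1]] U=[[3,-1,-2],[0,-2,-1],[0,0,-2]]

  row1 -= 3·row0 → [0,-2,-1]
  row2 -= 3·row0 → [0,0,-2]
  row2 -= 0·row1 → [0,0,-2]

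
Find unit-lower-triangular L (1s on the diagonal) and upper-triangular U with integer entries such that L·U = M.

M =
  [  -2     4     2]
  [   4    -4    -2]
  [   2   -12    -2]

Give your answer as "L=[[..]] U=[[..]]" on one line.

  r1 -= -2·r0 → [0,4,2]
  r2 -= -1·r0 → [0,-8,0]
  r2 -= -2·r1 → [0,0,4]

L=[[1,0,0],[-2,1,0],[-1,-2,1]] U=[[-2,4,2],[0,4,2],[0,0,4]]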